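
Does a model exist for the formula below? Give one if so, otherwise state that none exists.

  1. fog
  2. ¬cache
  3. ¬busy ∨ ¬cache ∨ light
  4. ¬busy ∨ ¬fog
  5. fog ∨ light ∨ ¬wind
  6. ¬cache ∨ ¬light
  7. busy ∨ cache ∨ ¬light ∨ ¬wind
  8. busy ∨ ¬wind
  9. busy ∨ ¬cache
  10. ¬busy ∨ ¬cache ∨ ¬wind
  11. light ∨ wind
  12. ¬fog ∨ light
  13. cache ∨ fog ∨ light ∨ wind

wind = False, cache = False, light = True, fog = True, busy = False

Unit clause (fog) forces fog = True.
Unit clause (¬cache) forces cache = False.
In (¬busy ∨ ¬fog) only ¬busy is left, so busy = False.
In (busy ∨ ¬wind) only ¬wind is left, so wind = False.
In (light ∨ wind) only light is left, so light = True.
All clauses satisfied.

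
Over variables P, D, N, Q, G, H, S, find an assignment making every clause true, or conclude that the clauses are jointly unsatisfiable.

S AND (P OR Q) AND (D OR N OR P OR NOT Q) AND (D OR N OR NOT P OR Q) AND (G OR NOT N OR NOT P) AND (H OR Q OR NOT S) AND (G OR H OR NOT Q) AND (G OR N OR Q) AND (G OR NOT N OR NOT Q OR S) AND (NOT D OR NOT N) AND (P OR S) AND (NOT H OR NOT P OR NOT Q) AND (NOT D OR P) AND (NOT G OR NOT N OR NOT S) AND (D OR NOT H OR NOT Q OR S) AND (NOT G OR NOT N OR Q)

Unit clause (S) forces S = True.
Set P = True.
Set D = True.
  then (NOT D OR NOT N) forces N = False.
Set Q = True.
  then (NOT H OR NOT P OR NOT Q) forces H = False.
  then (G OR H OR NOT Q) forces G = True.
All clauses satisfied.

P = True, D = True, N = False, Q = True, G = True, H = False, S = True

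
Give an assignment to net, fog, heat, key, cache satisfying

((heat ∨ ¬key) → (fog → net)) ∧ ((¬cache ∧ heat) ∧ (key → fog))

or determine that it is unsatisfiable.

net=T, fog=T, heat=T, key=T, cache=F

  (heat ∨ ¬key) → (fog → net) = True
    heat ∨ ¬key = True
      ¬key = False
    fog → net = True
  (¬cache ∧ heat) ∧ (key → fog) = True
    ¬cache ∧ heat = True
      ¬cache = True
    key → fog = True
Both conjuncts True, so the formula holds.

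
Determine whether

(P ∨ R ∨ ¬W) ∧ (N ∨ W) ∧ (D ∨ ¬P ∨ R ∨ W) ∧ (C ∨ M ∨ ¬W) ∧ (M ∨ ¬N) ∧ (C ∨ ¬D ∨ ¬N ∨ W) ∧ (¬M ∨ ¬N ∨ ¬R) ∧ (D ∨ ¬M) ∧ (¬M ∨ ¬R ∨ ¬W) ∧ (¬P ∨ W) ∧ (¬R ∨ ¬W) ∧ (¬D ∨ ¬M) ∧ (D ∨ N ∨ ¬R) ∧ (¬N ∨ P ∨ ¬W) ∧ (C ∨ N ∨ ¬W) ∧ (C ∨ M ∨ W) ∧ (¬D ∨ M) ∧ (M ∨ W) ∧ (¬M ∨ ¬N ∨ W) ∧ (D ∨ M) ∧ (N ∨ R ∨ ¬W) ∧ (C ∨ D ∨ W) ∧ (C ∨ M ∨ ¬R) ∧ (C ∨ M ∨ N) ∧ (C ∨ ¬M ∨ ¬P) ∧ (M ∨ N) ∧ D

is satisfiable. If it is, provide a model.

No satisfying assignment exists.

Case D = True:
  (¬D ∨ ¬M) forces M = False.
  Clause (¬D ∨ M) is falsified — contradiction.
Case D = False:
  Clause (D) is falsified — contradiction.
Both cases fail, so the formula is unsatisfiable.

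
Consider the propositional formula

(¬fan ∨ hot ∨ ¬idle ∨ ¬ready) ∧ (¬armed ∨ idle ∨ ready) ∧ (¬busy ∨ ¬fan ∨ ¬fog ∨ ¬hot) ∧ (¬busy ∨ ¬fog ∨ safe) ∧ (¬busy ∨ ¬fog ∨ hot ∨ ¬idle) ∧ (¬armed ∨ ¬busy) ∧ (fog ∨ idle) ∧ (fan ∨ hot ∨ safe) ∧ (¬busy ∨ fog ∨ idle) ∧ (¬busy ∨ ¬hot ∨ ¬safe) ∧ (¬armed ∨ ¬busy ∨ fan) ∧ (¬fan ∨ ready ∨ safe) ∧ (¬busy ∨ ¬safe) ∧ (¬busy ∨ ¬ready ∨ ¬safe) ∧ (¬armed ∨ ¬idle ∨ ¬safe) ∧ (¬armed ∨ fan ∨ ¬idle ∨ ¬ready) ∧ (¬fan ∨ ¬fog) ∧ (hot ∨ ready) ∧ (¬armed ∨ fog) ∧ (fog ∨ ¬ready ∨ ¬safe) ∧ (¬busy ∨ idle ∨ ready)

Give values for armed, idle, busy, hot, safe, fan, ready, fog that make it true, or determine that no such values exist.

armed = True, idle = True, busy = False, hot = True, safe = False, fan = False, ready = False, fog = True

Set armed = True.
  then (¬armed ∨ ¬busy) forces busy = False.
  then (¬armed ∨ fog) forces fog = True.
  then (¬fan ∨ ¬fog) forces fan = False.
Set idle = True.
  then (¬armed ∨ ¬idle ∨ ¬safe) forces safe = False.
  then (¬armed ∨ fan ∨ ¬idle ∨ ¬ready) forces ready = False.
  then (hot ∨ ready) forces hot = True.
All clauses satisfied.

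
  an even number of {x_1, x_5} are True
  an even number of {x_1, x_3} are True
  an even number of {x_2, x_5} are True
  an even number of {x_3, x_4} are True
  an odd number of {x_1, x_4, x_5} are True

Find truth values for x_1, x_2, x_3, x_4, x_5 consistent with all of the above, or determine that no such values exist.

x_1 = True, x_2 = True, x_3 = True, x_4 = True, x_5 = True

{x_1, x_5}: 2 true → even ✓
{x_1, x_3}: 2 true → even ✓
{x_2, x_5}: 2 true → even ✓
{x_3, x_4}: 2 true → even ✓
{x_1, x_4, x_5}: 3 true → odd ✓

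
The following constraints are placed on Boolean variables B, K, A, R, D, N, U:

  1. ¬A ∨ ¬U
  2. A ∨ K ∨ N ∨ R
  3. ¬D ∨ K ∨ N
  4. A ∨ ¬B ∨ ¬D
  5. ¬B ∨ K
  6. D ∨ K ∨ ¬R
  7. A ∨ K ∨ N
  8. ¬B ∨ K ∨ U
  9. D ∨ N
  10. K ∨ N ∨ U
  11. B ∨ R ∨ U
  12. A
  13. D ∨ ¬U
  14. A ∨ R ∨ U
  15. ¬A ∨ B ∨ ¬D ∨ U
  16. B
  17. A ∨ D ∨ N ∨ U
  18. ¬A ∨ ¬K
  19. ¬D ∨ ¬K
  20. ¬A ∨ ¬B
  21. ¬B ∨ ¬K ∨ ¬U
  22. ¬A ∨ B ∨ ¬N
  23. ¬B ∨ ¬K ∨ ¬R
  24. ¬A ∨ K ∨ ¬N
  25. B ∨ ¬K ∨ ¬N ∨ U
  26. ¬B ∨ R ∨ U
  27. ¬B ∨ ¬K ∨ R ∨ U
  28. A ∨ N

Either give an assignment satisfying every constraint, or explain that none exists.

No satisfying assignment exists.

Case B = True:
  (¬B ∨ K) forces K = True.
  (A) forces A = True.
  Clause (¬A ∨ ¬K) is falsified — contradiction.
Case B = False:
  Clause (B) is falsified — contradiction.
Both cases fail, so the formula is unsatisfiable.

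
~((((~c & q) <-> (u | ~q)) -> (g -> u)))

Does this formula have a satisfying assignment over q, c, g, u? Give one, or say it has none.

q=T, c=T, g=T, u=F

  ~((((~c & q) <-> (u | ~q)) -> (g -> u))) = True
    ((~c & q) <-> (u | ~q)) -> (g -> u) = False
      (~c & q) <-> (u | ~q) = True
        ~c & q = False
          ~c = False
        u | ~q = False
          ~q = False
      g -> u = False
The formula evaluates to True.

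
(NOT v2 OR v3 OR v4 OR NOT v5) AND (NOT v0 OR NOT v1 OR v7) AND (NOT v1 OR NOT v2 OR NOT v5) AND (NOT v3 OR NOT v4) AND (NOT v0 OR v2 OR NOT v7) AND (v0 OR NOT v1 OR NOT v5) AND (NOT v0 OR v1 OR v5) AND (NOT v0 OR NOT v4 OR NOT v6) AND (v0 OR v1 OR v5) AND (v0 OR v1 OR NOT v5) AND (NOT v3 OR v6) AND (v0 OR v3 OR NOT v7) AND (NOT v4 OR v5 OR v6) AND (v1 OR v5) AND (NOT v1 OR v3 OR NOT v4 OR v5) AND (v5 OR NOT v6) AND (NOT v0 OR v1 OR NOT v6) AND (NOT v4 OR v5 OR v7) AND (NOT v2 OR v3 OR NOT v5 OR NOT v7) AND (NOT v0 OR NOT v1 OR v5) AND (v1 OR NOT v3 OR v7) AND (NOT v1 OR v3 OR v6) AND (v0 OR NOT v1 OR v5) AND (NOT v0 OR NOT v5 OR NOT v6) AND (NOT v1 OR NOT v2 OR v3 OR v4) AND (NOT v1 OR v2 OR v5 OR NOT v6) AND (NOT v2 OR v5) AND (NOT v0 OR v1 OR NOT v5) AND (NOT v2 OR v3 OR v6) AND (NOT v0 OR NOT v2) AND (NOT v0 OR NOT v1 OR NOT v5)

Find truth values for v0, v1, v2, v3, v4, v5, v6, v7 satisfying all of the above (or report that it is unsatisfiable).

No satisfying assignment exists.

Case v6 = True:
  (v5 OR NOT v6) forces v5 = True.
  (NOT v0 OR NOT v5 OR NOT v6) forces v0 = False.
  (v0 OR NOT v1 OR NOT v5) forces v1 = False.
  Clause (v0 OR v1 OR NOT v5) is falsified — contradiction.
Case v6 = False:
  (NOT v3 OR v6) forces v3 = False.
  (NOT v1 OR v3 OR v6) forces v1 = False.
  (v1 OR v5) forces v5 = True.
  (v0 OR v1 OR NOT v5) forces v0 = True.
  Clause (NOT v0 OR v1 OR NOT v5) is falsified — contradiction.
Both cases fail, so the formula is unsatisfiable.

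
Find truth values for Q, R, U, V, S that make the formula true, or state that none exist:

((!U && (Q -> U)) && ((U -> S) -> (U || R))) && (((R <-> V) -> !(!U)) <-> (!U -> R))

Q = False, R = True, U = False, V = False, S = True

  (!U && (Q -> U)) && ((U -> S) -> (U || R)) = True
    !U && (Q -> U) = True
      !U = True
      Q -> U = True
    (U -> S) -> (U || R) = True
      U -> S = True
      U || R = True
  ((R <-> V) -> !(!U)) <-> (!U -> R) = True
    (R <-> V) -> !(!U) = True
      R <-> V = False
      !(!U) = False
        !U = True
    !U -> R = True
      !U = True
Both conjuncts True, so the formula holds.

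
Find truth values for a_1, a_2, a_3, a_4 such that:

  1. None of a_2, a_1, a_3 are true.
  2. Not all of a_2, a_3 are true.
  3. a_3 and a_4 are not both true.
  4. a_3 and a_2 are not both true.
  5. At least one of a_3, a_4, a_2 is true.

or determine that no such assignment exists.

a_1 = False, a_2 = False, a_3 = False, a_4 = True

  (1) {a_2, a_1, a_3}: 0 true — none ✓
  (2) {a_2, a_3}: 0/2 true — not all ✓
  (3) a_3=F, a_4=T — not both ✓
  (4) a_3=F, a_2=F — not both ✓
  (5) {a_3, a_4, a_2}: 1 true — at least one ✓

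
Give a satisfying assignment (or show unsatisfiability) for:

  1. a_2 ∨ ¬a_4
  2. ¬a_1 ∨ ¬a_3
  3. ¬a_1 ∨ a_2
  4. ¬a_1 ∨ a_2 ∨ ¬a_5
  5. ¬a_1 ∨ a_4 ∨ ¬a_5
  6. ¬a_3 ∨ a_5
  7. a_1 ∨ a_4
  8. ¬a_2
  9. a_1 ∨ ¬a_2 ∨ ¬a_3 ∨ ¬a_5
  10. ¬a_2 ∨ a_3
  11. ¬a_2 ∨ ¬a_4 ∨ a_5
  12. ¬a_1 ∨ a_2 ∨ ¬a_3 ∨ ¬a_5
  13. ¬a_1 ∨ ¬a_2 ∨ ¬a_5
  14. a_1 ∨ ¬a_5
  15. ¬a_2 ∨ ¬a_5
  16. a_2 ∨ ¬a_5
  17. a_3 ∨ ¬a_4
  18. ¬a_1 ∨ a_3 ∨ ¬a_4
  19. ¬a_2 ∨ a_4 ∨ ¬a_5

Case a_2 = True:
  Clause (¬a_2) is falsified — contradiction.
Case a_2 = False:
  (a_2 ∨ ¬a_4) forces a_4 = False.
  (¬a_1 ∨ a_2) forces a_1 = False.
  Clause (a_1 ∨ a_4) is falsified — contradiction.
Both cases fail, so the formula is unsatisfiable.

Unsatisfiable — no assignment works.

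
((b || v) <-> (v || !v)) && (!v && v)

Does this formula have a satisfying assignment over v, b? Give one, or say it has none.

Case v = True: the conjunct !v is False.
Case v = False: the conjunct v is False.
Both cases fail — unsatisfiable.

Unsatisfiable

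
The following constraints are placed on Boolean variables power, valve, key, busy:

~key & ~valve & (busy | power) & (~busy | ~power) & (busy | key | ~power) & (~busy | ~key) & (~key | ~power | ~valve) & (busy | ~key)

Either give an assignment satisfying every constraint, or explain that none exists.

power = False; valve = False; key = False; busy = True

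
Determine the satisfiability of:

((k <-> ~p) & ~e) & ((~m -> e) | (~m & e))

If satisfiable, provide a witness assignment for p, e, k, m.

p = True, e = False, k = False, m = True

  (k <-> ~p) & ~e = True
    k <-> ~p = True
      ~p = False
    ~e = True
  (~m -> e) | (~m & e) = True
    ~m -> e = True
      ~m = False
    ~m & e = False
      ~m = False
Both conjuncts True, so the formula holds.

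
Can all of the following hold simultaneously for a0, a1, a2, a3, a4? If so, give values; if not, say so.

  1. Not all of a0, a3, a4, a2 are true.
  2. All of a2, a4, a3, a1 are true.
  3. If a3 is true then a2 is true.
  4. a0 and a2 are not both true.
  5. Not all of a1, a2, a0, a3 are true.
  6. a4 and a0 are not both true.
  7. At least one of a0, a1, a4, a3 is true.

a0: False, a1: True, a2: True, a3: True, a4: True

  (1) {a0, a3, a4, a2}: 3/4 true — not all ✓
  (2) {a2, a4, a3, a1}: all 4 true ✓
  (3) a3=T ⇒ a2: T ✓
  (4) a0=F, a2=T — not both ✓
  (5) {a1, a2, a0, a3}: 3/4 true — not all ✓
  (6) a4=T, a0=F — not both ✓
  (7) {a0, a1, a4, a3}: 3 true — at least one ✓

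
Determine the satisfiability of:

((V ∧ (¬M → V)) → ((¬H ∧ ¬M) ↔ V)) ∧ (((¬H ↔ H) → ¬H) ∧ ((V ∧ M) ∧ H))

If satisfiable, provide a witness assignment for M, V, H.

Unsatisfiable

Case H = True: the formula simplifies to ((V ∧ (¬M → V)) → ¬V) ∧ (V ∧ M).
  V = True: the conjunct (V ∧ (¬M → V)) → ¬V becomes (True ∧ True) → ¬True = False.
  V = False: the conjunct V is False.
Case H = False: the conjunct H is False.
Both cases fail — unsatisfiable.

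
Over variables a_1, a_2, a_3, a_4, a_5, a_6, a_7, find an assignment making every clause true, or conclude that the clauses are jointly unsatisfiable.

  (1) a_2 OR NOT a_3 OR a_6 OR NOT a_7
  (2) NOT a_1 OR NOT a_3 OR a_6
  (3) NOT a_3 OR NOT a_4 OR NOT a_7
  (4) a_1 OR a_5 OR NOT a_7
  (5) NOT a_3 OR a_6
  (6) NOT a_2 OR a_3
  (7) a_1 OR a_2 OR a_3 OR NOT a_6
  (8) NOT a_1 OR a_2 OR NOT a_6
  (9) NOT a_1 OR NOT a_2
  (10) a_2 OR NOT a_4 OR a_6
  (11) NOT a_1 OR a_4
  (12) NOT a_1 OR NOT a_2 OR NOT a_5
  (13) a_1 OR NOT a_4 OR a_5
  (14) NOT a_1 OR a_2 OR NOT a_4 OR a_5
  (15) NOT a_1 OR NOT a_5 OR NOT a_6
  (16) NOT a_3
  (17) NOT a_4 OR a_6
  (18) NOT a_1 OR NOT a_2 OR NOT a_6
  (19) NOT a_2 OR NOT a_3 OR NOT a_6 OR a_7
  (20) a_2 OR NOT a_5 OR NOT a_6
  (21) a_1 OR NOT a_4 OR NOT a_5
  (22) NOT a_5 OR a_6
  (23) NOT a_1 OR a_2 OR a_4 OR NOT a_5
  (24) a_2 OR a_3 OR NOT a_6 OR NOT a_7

a_1=F, a_2=F, a_3=F, a_4=F, a_5=F, a_6=F, a_7=F

Unit clause (NOT a_3) forces a_3 = False.
In (NOT a_2 OR a_3) only NOT a_2 is left, so a_2 = False.
Try a_1 = True:
  (NOT a_1 OR a_2 OR NOT a_6) forces a_6 = False.
  (a_2 OR NOT a_4 OR a_6) forces a_4 = False.
  clause (NOT a_1 OR a_4) is falsified — backtrack.
So a_1 = False.
  then (a_1 OR a_2 OR a_3 OR NOT a_6) forces a_6 = False.
  then (a_2 OR NOT a_4 OR a_6) forces a_4 = False.
  then (NOT a_5 OR a_6) forces a_5 = False.
  then (a_1 OR a_5 OR NOT a_7) forces a_7 = False.
All clauses satisfied.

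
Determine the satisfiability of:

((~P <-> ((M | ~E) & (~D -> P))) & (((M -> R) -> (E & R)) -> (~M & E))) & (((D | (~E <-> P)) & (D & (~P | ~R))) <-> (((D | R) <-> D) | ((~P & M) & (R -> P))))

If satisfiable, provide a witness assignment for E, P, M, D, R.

E: False; P: False; M: False; D: True; R: False

  (~P <-> ((M | ~E) & (~D -> P))) & (((M -> R) -> (E & R)) -> (~M & E)) = True
    ~P <-> ((M | ~E) & (~D -> P)) = True
      ~P = True
      (M | ~E) & (~D -> P) = True
        M | ~E = True
          ~E = True
        ~D -> P = True
          ~D = False
    ((M -> R) -> (E & R)) -> (~M & E) = True
      (M -> R) -> (E & R) = False
        M -> R = True
        E & R = False
      ~M & E = False
        ~M = True
  ((D | (~E <-> P)) & (D & (~P | ~R))) <-> (((D | R) <-> D) | ((~P & M) & (R -> P))) = True
    (D | (~E <-> P)) & (D & (~P | ~R)) = True
      D | (~E <-> P) = True
        ~E <-> P = False
          ~E = True
      D & (~P | ~R) = True
        ~P | ~R = True
          ~P = True
          ~R = True
    ((D | R) <-> D) | ((~P & M) & (R -> P)) = True
      (D | R) <-> D = True
        D | R = True
      (~P & M) & (R -> P) = False
        ~P & M = False
          ~P = True
        R -> P = True
Both conjuncts True, so the formula holds.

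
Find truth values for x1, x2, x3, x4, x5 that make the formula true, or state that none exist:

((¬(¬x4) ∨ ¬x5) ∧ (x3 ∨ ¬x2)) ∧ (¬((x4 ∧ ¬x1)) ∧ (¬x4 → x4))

x1 = True, x2 = True, x3 = True, x4 = True, x5 = True

  (¬(¬x4) ∨ ¬x5) ∧ (x3 ∨ ¬x2) = True
    ¬(¬x4) ∨ ¬x5 = True
      ¬(¬x4) = True
        ¬x4 = False
      ¬x5 = False
    x3 ∨ ¬x2 = True
      ¬x2 = False
  ¬((x4 ∧ ¬x1)) ∧ (¬x4 → x4) = True
    ¬((x4 ∧ ¬x1)) = True
      x4 ∧ ¬x1 = False
        ¬x1 = False
    ¬x4 → x4 = True
      ¬x4 = False
Both conjuncts True, so the formula holds.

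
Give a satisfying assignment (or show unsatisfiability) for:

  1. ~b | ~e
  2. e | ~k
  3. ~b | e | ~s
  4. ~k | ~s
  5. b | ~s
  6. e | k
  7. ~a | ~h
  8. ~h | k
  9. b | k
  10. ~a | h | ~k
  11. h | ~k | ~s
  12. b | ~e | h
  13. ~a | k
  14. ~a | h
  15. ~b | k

Set h = True.
  then (~a | ~h) forces a = False.
  then (~h | k) forces k = True.
  then (e | ~k) forces e = True.
  then (~k | ~s) forces s = False.
  then (~b | ~e) forces b = False.
All clauses satisfied.

h = True, a = False, e = True, s = False, k = True, b = False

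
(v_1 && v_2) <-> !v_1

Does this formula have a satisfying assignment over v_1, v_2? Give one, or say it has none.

v_1 = True, v_2 = False

  (v_1 && v_2) <-> !v_1 = True
    v_1 && v_2 = False
    !v_1 = False
The formula evaluates to True.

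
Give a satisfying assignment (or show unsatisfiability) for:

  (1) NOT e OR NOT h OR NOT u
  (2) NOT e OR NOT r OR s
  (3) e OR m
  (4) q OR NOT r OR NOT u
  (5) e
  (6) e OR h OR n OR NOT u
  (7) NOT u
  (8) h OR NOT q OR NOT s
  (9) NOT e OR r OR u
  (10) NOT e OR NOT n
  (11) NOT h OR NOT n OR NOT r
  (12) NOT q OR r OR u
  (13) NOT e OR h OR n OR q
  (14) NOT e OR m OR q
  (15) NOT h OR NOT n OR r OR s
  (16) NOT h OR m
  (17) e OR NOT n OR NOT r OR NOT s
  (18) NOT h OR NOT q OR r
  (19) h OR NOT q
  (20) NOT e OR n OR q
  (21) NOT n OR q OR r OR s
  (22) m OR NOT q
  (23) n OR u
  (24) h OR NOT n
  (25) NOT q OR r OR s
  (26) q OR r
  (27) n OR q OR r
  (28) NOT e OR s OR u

Case n = True:
  (e) forces e = True.
  Clause (NOT e OR NOT n) is falsified — contradiction.
Case n = False:
  (e) forces e = True.
  (NOT u) forces u = False.
  Clause (n OR u) is falsified — contradiction.
Both cases fail, so the formula is unsatisfiable.

No satisfying assignment exists.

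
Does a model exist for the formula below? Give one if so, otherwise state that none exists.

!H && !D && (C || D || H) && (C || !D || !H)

C=T, H=F, D=F

Unit clause (!H) forces H = False.
Unit clause (!D) forces D = False.
In (C || D || H) only C is left, so C = True.
Check each clause:
  (!H): !H holds.
  (!D): !D holds.
  (C || D || H): C holds.
  (C || !D || !H): C holds.
All clauses satisfied.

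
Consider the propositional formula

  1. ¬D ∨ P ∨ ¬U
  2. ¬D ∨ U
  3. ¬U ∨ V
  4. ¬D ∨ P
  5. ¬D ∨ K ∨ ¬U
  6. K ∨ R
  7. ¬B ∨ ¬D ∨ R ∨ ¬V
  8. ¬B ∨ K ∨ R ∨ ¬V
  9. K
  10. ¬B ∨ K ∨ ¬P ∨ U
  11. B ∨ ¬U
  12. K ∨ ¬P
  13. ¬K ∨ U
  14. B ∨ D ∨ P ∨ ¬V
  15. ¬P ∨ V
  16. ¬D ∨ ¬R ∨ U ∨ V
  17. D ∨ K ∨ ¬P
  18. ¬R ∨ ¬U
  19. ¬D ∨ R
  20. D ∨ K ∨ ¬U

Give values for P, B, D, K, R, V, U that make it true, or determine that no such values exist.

Unit clause (K) forces K = True.
In (¬K ∨ U) only U is left, so U = True.
In (¬R ∨ ¬U) only ¬R is left, so R = False.
In (¬D ∨ R) only ¬D is left, so D = False.
In (¬U ∨ V) only V is left, so V = True.
In (B ∨ ¬U) only B is left, so B = True.
Set P = False.
All clauses satisfied.

P: False, B: True, D: False, K: True, R: False, V: True, U: True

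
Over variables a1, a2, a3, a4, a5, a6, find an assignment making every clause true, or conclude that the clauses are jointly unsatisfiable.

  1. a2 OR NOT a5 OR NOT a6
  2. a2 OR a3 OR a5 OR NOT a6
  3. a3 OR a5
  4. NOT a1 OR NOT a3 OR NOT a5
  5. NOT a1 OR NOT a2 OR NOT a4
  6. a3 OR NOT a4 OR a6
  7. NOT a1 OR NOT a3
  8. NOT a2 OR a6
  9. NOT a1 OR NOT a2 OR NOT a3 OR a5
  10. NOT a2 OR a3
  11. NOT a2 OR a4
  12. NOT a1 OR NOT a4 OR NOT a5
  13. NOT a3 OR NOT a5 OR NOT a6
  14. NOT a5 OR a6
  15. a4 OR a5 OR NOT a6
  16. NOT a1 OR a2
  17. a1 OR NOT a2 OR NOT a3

a1 = False, a2 = False, a3 = True, a4 = True, a5 = False, a6 = False

Set a1 = False.
Try a2 = True:
  (NOT a2 OR a6) forces a6 = True.
  (NOT a2 OR a3) forces a3 = True.
  clause (a1 OR NOT a2 OR NOT a3) is falsified — backtrack.
So a2 = False.
Set a3 = True.
Set a4 = True.
Set a5 = False.
Set a6 = False.
All clauses satisfied.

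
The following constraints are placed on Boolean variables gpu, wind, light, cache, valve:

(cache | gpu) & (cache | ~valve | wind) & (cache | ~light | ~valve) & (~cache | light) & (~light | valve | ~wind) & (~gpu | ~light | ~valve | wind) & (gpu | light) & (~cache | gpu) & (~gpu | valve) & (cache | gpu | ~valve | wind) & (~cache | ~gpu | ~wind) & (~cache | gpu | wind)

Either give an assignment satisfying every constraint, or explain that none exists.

Try gpu = False:
  (cache | gpu) forces cache = True.
  clause (~cache | gpu) is falsified — backtrack.
So gpu = True.
  then (~gpu | valve) forces valve = True.
Try wind = False:
  (cache | ~valve | wind) forces cache = True.
  (~cache | light) forces light = True.
  clause (~gpu | ~light | ~valve | wind) is falsified — backtrack.
So wind = True.
  then (~cache | ~gpu | ~wind) forces cache = False.
  then (cache | ~light | ~valve) forces light = False.
All clauses satisfied.

gpu: True, wind: True, light: False, cache: False, valve: True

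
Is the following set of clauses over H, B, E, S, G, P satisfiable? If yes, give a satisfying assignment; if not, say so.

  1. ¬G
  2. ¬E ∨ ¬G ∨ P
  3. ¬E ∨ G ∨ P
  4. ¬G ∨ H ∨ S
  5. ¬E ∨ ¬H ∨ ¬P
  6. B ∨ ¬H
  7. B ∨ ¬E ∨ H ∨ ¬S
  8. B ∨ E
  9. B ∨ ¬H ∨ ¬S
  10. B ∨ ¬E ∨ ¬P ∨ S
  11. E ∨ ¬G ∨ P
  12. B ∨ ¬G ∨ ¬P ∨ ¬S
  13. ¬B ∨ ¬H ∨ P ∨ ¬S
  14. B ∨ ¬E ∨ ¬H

H = True, B = True, E = False, S = False, G = False, P = True

Unit clause (¬G) forces G = False.
Set H = True.
  then (B ∨ ¬H) forces B = True.
Try E = True:
  (¬E ∨ G ∨ P) forces P = True.
  clause (¬E ∨ ¬H ∨ ¬P) is falsified — backtrack.
So E = False.
Set S = False.
Set P = True.
All clauses satisfied.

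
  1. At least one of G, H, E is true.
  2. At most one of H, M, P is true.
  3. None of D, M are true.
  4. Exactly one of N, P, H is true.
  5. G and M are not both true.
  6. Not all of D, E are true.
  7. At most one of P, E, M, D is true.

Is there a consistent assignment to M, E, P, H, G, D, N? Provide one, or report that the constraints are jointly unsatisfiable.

M: False, E: False, P: True, H: False, G: True, D: False, N: False

  (1) {G, H, E}: 1 true — at least one ✓
  (2) {H, M, P}: 1 true — at most one ✓
  (3) {D, M}: 0 true — none ✓
  (4) {N, P, H}: 1 true — exactly one ✓
  (5) G=T, M=F — not both ✓
  (6) {D, E}: 0/2 true — not all ✓
  (7) {P, E, M, D}: 1 true — at most one ✓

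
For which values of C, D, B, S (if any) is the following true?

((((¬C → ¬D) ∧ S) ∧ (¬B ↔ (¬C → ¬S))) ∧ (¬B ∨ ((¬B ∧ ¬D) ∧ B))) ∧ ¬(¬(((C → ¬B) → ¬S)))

No satisfying assignment exists.

Case B = True: the conjunct ¬B ∨ ((¬B ∧ ¬D) ∧ B) becomes ¬True ∨ (False ∧ True) = False.
Case B = False: the formula simplifies to (((¬C → ¬D) ∧ S) ∧ (¬C → ¬S)) ∧ ¬(¬(¬S)).
  S = True: the conjunct ¬(¬(¬S)) becomes ¬(¬False) = False.
  S = False: the conjunct S is False.
Both cases fail — unsatisfiable.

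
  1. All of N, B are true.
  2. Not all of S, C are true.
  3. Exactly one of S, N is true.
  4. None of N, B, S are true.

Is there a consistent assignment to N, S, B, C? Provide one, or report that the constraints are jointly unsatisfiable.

UNSATISFIABLE

Case N = True:
  Constraint (4) is violated (N=T) — contradiction.
Case N = False:
  Constraint (1) is violated (N=F) — contradiction.
Both cases fail — unsatisfiable.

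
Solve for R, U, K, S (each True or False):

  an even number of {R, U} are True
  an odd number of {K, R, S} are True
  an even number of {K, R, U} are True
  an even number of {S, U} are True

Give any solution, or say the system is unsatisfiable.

Unsatisfiable — no assignment works.

Adding constraints 2, 3, 4 mod 2: every variable appears an even number of times on the left, so the left side is 0.
But the right sides sum to 1 (mod 2). 0 ≠ 1 — the system is inconsistent.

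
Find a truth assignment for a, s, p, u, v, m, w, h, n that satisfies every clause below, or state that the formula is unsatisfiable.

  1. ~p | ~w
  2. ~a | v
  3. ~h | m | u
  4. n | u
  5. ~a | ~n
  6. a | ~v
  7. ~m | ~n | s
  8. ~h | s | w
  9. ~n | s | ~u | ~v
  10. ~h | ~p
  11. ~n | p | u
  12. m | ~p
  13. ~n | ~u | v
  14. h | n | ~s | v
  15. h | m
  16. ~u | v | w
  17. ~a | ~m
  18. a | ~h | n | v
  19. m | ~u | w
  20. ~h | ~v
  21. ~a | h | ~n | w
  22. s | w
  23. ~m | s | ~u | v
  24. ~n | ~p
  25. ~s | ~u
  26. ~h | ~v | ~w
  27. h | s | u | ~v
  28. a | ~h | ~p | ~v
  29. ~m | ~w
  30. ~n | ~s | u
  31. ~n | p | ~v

Case s = True:
  (~s | ~u) forces u = False.
  (n | u) forces n = True.
  Clause (~n | ~s | u) is falsified — contradiction.
Case s = False:
  (s | w) forces w = True.
  (~p | ~w) forces p = False.
  (~m | ~w) forces m = False.
  (h | m) forces h = True.
  (~h | m | u) forces u = True.
  (~h | ~v) forces v = False.
  (~a | v) forces a = False.
  (~n | ~u | v) forces n = False.
  Clause (a | ~h | n | v) is falsified — contradiction.
Both cases fail, so the formula is unsatisfiable.

Unsatisfiable — no assignment works.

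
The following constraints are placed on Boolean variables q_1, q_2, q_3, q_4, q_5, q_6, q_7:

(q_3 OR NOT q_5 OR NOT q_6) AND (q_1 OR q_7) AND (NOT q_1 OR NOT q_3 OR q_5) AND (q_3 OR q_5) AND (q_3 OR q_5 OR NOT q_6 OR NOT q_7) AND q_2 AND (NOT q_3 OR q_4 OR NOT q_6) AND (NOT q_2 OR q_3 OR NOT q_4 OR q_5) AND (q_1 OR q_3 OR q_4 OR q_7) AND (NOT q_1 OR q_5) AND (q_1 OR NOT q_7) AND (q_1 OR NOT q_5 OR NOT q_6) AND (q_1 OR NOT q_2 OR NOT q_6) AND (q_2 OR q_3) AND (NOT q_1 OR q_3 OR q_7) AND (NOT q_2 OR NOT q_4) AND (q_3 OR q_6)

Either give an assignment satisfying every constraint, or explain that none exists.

Unit clause (q_2) forces q_2 = True.
In (NOT q_2 OR NOT q_4) only NOT q_4 is left, so q_4 = False.
Try q_1 = False:
  (q_1 OR q_7) forces q_7 = True.
  clause (q_1 OR NOT q_7) is falsified — backtrack.
So q_1 = True.
  then (NOT q_1 OR q_5) forces q_5 = True.
Set q_3 = True.
  then (NOT q_3 OR q_4 OR NOT q_6) forces q_6 = False.
Set q_7 = True.
All clauses satisfied.

q_1 = True, q_2 = True, q_3 = True, q_4 = False, q_5 = True, q_6 = False, q_7 = True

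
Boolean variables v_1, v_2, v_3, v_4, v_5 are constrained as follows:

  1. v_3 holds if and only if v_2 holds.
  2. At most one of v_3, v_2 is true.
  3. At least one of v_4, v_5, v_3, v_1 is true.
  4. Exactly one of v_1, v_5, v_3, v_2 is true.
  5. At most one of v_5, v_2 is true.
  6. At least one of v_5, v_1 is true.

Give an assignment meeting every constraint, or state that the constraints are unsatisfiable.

v_1: False; v_2: False; v_3: False; v_4: True; v_5: True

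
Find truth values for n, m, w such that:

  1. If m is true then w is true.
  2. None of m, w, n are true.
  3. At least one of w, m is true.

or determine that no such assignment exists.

No satisfying assignment exists.

Case m = True:
  Constraint (2) is violated (m=T) — contradiction.
Case m = False:
  (2) forces w = False.
  Constraint (3) is violated (w=F, m=F) — contradiction.
Both cases fail — unsatisfiable.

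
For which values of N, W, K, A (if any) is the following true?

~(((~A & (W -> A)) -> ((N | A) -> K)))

N=T, W=F, K=F, A=F

  ~(((~A & (W -> A)) -> ((N | A) -> K))) = True
    (~A & (W -> A)) -> ((N | A) -> K) = False
      ~A & (W -> A) = True
        ~A = True
        W -> A = True
      (N | A) -> K = False
        N | A = True
The formula evaluates to True.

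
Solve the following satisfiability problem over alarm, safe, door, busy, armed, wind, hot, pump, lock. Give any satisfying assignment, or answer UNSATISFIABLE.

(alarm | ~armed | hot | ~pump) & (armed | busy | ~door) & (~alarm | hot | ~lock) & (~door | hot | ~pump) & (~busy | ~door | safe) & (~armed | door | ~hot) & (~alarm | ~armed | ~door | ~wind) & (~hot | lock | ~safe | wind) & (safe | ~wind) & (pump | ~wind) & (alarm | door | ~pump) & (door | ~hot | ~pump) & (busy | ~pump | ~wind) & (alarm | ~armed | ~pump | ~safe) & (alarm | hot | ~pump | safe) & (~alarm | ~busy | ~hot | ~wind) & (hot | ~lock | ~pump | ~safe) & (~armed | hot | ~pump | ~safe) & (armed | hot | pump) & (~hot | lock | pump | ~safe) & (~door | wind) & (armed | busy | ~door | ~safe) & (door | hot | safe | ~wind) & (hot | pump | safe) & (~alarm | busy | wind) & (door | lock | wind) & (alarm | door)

alarm=T; safe=T; door=F; busy=T; armed=F; wind=F; hot=T; pump=F; lock=T

Set alarm = True.
Set safe = True.
Set door = False.
Try busy = False:
  (~alarm | busy | wind) forces wind = True.
  (pump | ~wind) forces pump = True.
  clause (busy | ~pump | ~wind) is falsified — backtrack.
So busy = True.
Set armed = False.
Set wind = False.
  then (door | lock | wind) forces lock = True.
  then (~alarm | hot | ~lock) forces hot = True.
  then (door | ~hot | ~pump) forces pump = False.
All clauses satisfied.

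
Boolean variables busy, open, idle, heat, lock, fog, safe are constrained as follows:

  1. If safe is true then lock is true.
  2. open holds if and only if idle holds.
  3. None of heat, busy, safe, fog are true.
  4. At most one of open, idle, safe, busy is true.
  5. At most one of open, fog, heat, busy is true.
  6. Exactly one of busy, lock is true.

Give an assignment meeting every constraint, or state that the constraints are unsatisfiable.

busy = False, open = False, idle = False, heat = False, lock = True, fog = False, safe = False

  (1) safe=F ⇒ lock: vacuous ✓
  (2) open=F, idle=F — same ✓
  (3) {heat, busy, safe, fog}: 0 true — none ✓
  (4) {open, idle, safe, busy}: 0 true — at most one ✓
  (5) {open, fog, heat, busy}: 0 true — at most one ✓
  (6) {busy, lock}: 1 true — exactly one ✓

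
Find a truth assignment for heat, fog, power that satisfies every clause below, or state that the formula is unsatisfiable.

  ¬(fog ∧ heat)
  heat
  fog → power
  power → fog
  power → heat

heat=T, fog=F, power=F

Unit clause (heat) forces heat = True.
In (¬fog ∨ ¬heat) only ¬fog is left, so fog = False.
In (fog ∨ ¬power) only ¬power is left, so power = False.
Check each clause:
  (heat): heat holds.
  (¬fog ∨ power): ¬fog holds.
  (fog ∨ ¬power): ¬power holds.
  (heat ∨ ¬power): heat holds.
  (¬fog ∨ ¬heat): ¬fog holds.
All clauses satisfied.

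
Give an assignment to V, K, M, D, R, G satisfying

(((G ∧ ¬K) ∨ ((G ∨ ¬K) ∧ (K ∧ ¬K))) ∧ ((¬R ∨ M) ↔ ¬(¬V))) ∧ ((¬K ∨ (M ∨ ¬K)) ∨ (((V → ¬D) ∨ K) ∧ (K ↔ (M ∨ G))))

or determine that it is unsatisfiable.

V = True; K = False; M = True; D = True; R = True; G = True

  ((G ∧ ¬K) ∨ ((G ∨ ¬K) ∧ (K ∧ ¬K))) ∧ ((¬R ∨ M) ↔ ¬(¬V)) = True
    (G ∧ ¬K) ∨ ((G ∨ ¬K) ∧ (K ∧ ¬K)) = True
      G ∧ ¬K = True
        ¬K = True
      (G ∨ ¬K) ∧ (K ∧ ¬K) = False
        G ∨ ¬K = True
          ¬K = True
        K ∧ ¬K = False
          ¬K = True
    (¬R ∨ M) ↔ ¬(¬V) = True
      ¬R ∨ M = True
        ¬R = False
      ¬(¬V) = True
        ¬V = False
  (¬K ∨ (M ∨ ¬K)) ∨ (((V → ¬D) ∨ K) ∧ (K ↔ (M ∨ G))) = True
    ¬K ∨ (M ∨ ¬K) = True
      ¬K = True
      M ∨ ¬K = True
        ¬K = True
    ((V → ¬D) ∨ K) ∧ (K ↔ (M ∨ G)) = False
      (V → ¬D) ∨ K = False
        V → ¬D = False
          ¬D = False
      K ↔ (M ∨ G) = False
        M ∨ G = True
Both conjuncts True, so the formula holds.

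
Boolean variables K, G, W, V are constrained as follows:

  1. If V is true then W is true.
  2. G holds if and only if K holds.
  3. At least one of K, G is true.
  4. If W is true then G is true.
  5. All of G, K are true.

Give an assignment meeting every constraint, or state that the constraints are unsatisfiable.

K=T, G=T, W=F, V=F

  (1) V=F ⇒ W: vacuous ✓
  (2) G=T, K=T — same ✓
  (3) {K, G}: 2 true — at least one ✓
  (4) W=F ⇒ G: vacuous ✓
  (5) {G, K}: all 2 true ✓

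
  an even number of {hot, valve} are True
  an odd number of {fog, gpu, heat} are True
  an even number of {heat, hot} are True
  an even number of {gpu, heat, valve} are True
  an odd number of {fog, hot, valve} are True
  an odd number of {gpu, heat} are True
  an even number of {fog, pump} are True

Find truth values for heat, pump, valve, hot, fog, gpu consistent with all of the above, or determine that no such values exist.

Adding constraints 1, 2, 5, 6 mod 2: every variable appears an even number of times on the left, so the left side is 0.
But the right sides sum to 1 (mod 2). 0 ≠ 1 — the system is inconsistent.

UNSATISFIABLE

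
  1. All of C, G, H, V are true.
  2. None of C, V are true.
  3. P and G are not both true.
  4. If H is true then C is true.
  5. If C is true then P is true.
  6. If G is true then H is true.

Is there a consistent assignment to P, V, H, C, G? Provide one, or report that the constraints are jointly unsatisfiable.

Case V = True:
  Constraint (2) is violated (V=T) — contradiction.
Case V = False:
  Constraint (1) is violated (V=F) — contradiction.
Both cases fail — unsatisfiable.

Unsatisfiable — no assignment works.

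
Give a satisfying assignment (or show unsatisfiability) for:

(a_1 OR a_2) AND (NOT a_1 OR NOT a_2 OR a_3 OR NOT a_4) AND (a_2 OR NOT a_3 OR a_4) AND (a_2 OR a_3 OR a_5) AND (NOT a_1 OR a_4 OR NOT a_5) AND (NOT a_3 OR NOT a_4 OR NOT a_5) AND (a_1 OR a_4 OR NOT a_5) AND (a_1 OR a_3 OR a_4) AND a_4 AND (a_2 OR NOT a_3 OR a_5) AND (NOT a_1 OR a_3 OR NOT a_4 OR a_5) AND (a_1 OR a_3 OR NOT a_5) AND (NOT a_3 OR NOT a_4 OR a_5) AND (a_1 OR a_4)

a_1: False, a_2: True, a_3: False, a_4: True, a_5: False

Unit clause (a_4) forces a_4 = True.
Set a_1 = False.
  then (a_1 OR a_2) forces a_2 = True.
Try a_3 = True:
  (NOT a_3 OR NOT a_4 OR NOT a_5) forces a_5 = False.
  clause (NOT a_3 OR NOT a_4 OR a_5) is falsified — backtrack.
So a_3 = False.
  then (a_1 OR a_3 OR NOT a_5) forces a_5 = False.
All clauses satisfied.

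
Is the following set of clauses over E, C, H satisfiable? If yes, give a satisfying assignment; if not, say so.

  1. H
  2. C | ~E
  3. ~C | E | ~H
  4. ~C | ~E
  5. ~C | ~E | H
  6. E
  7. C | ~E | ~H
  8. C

Case E = True:
  (H) forces H = True.
  (C | ~E) forces C = True.
  Clause (~C | ~E) is falsified — contradiction.
Case E = False:
  Clause (E) is falsified — contradiction.
Both cases fail, so the formula is unsatisfiable.

The formula is unsatisfiable.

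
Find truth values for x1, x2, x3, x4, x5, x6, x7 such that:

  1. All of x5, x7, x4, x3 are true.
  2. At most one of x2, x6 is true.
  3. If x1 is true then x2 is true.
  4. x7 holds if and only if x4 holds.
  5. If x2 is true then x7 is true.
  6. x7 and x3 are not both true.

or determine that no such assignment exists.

The formula is unsatisfiable.

Case x3 = True:
  (1) forces x5 = True.
  (1) forces x7 = True.
  Constraint (6) is violated (x7=T, x3=T) — contradiction.
Case x3 = False:
  Constraint (1) is violated (x3=F) — contradiction.
Both cases fail — unsatisfiable.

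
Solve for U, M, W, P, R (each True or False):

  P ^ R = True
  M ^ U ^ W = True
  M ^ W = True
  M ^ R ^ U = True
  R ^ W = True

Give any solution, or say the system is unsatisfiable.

Adding constraints 2, 4, 5 mod 2: every variable appears an even number of times on the left, so the left side is 0.
But the right sides sum to 1 (mod 2). 0 ≠ 1 — the system is inconsistent.

No satisfying assignment exists.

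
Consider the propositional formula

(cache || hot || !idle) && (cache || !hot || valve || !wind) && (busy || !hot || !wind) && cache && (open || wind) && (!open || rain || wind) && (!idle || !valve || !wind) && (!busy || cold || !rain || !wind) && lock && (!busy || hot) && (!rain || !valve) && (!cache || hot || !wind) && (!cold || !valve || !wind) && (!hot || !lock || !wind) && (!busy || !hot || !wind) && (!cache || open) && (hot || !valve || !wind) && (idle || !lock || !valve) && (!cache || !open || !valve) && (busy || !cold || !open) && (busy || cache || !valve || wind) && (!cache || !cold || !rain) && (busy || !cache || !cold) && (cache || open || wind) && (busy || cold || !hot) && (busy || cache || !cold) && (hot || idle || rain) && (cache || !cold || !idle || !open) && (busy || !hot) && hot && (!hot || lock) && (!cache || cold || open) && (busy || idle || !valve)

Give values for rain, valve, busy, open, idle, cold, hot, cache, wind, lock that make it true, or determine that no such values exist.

rain = True; valve = False; busy = True; open = True; idle = True; cold = False; hot = True; cache = True; wind = False; lock = True

Unit clause (cache) forces cache = True.
Unit clause (lock) forces lock = True.
In (!cache || open) only open is left, so open = True.
In (!cache || !open || !valve) only !valve is left, so valve = False.
Unit clause (hot) forces hot = True.
In (!hot || !lock || !wind) only !wind is left, so wind = False.
In (busy || !hot) only busy is left, so busy = True.
In (!open || rain || wind) only rain is left, so rain = True.
In (!cache || !cold || !rain) only !cold is left, so cold = False.
Set idle = True.
All clauses satisfied.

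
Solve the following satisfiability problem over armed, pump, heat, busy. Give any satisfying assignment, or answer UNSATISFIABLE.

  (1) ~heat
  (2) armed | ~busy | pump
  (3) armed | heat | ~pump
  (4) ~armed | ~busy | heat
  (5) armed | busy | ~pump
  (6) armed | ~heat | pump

Unit clause (~heat) forces heat = False.
Set armed = False.
  then (armed | heat | ~pump) forces pump = False.
  then (armed | ~busy | pump) forces busy = False.
Check each clause:
  (~heat): ~heat holds.
  (armed | ~busy | pump): ~busy holds.
  (armed | heat | ~pump): ~pump holds.
  (~armed | ~busy | heat): ~armed holds.
  (armed | busy | ~pump): ~pump holds.
  (armed | ~heat | pump): ~heat holds.
All clauses satisfied.

armed=F, pump=F, heat=F, busy=F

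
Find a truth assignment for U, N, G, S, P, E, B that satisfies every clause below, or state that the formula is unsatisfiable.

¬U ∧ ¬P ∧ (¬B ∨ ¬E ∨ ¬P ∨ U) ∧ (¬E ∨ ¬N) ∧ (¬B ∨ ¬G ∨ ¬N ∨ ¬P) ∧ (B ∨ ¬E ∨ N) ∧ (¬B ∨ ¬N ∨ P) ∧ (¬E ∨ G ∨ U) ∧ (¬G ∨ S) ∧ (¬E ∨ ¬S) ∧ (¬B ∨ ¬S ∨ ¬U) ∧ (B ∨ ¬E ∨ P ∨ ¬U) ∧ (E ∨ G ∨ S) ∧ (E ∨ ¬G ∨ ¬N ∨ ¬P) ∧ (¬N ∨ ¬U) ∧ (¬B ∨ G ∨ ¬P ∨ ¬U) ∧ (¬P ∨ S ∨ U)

U=F, N=F, G=T, S=T, P=F, E=F, B=F

Unit clause (¬U) forces U = False.
Unit clause (¬P) forces P = False.
Set N = False.
Set G = True.
  then (¬G ∨ S) forces S = True.
  then (¬E ∨ ¬S) forces E = False.
Set B = False.
All clauses satisfied.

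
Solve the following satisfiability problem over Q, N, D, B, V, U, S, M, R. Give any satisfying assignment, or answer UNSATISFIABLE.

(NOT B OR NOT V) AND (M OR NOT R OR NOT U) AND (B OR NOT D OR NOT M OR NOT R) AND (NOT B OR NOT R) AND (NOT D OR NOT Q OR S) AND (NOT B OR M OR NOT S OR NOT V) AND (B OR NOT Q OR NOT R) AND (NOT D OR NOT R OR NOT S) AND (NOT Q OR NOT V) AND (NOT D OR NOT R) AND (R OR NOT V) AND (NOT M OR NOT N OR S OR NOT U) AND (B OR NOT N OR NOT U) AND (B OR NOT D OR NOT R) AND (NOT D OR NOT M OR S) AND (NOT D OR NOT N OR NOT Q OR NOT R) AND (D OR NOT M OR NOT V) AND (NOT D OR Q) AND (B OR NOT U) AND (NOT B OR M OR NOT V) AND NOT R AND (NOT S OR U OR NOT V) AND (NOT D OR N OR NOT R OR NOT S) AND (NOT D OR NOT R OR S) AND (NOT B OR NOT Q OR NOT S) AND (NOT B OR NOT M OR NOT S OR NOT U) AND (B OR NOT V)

Q = False, N = True, D = False, B = False, V = False, U = False, S = False, M = True, R = False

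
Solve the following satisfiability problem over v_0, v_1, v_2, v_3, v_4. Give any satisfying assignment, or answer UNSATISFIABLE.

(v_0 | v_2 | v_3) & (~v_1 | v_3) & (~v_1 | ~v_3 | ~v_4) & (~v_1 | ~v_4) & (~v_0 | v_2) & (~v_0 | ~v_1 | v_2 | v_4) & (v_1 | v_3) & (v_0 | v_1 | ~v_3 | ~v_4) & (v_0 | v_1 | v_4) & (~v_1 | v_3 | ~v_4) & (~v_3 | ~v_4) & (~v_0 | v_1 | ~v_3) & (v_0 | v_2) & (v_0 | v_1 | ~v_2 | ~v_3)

Set v_0 = False.
  then (v_0 | v_2) forces v_2 = True.
Try v_1 = False:
  (v_1 | v_3) forces v_3 = True.
  clause (v_0 | v_1 | ~v_2 | ~v_3) is falsified — backtrack.
So v_1 = True.
  then (~v_1 | v_3) forces v_3 = True.
  then (~v_1 | ~v_3 | ~v_4) forces v_4 = False.
All clauses satisfied.

v_0 = False, v_1 = True, v_2 = True, v_3 = True, v_4 = False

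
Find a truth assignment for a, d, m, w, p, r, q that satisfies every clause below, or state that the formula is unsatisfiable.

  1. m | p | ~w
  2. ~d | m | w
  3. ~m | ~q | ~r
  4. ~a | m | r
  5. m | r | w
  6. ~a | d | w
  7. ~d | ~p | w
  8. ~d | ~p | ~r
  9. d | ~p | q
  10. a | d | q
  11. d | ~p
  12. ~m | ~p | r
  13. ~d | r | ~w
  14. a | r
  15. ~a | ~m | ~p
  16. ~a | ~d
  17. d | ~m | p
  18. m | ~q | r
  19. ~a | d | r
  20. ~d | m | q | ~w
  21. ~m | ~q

Try a = True:
  (~a | ~d) forces d = False.
  (~a | d | w) forces w = True.
  (d | ~p) forces p = False.
  (m | p | ~w) forces m = True.
  clause (d | ~m | p) is falsified — backtrack.
So a = False.
  then (a | r) forces r = True.
Set d = True.
  then (~d | ~p | ~r) forces p = False.
Try m = False:
  (m | p | ~w) forces w = False.
  clause (~d | m | w) is falsified — backtrack.
So m = True.
  then (~m | ~q | ~r) forces q = False.
Set w = True.
All clauses satisfied.

a=F, d=T, m=T, w=T, p=F, r=T, q=F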